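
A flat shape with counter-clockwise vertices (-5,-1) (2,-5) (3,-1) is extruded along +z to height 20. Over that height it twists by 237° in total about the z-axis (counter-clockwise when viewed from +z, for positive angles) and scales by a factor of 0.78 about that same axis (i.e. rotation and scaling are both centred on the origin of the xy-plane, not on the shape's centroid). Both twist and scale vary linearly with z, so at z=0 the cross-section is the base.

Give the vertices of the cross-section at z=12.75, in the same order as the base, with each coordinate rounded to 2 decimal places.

t = z/height = 12.75/20 = 0.6375
s = 1 + (scale-1)·z/height = 1 + (0.78-1)·12.75/20 = 0.859750
θ = twist·z/height = 237°·12.75/20 = 151.0875° = 2.636974 rad
cos θ = -0.875359, sin θ = 0.483473 (intermediates below are computed at full precision and shown rounded to 5 d.p.)
v1: (-5,-1) → rotate → (4.86027,-1.54201) → ×s → (4.17862,-1.32574) → (4.18,-1.33)
v2: (2,-5) → rotate → (0.66665,5.34374) → ×s → (0.57315,4.59428) → (0.57,4.59)
v3: (3,-1) → rotate → (-2.14260,2.32578) → ×s → (-1.84210,1.99959) → (-1.84,2.00)

Cross-section at z=12.75: (4.18,-1.33) (0.57,4.59) (-1.84,2.00)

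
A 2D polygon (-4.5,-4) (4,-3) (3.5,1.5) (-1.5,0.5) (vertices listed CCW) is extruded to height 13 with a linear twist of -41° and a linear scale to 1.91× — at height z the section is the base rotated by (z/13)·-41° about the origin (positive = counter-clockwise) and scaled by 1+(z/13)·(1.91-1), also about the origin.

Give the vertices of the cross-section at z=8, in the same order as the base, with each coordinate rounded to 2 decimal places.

Cross-section at z=8: (-9.01,-2.65) (3.65,-6.89) (5.94,-0.21) (-1.78,1.70)

t = z/height = 8/13 = 0.615385
s = 1 + (scale-1)·z/height = 1 + (1.91-1)·8/13 = 1.560000
θ = twist·z/height = -41°·8/13 = -25.2308° = -0.440360 rad
cos θ = 0.904598, sin θ = -0.426265 (intermediates below are computed at full precision and shown rounded to 5 d.p.)
v1: (-4.5,-4) → rotate → (-5.77575,-1.70020) → ×s → (-9.01017,-2.65231) → (-9.01,-2.65)
v2: (4,-3) → rotate → (2.33960,-4.41886) → ×s → (3.64977,-6.89341) → (3.65,-6.89)
v3: (3.5,1.5) → rotate → (3.80549,-0.13503) → ×s → (5.93657,-0.21065) → (5.94,-0.21)
v4: (-1.5,0.5) → rotate → (-1.14376,1.09170) → ×s → (-1.78427,1.70305) → (-1.78,1.70)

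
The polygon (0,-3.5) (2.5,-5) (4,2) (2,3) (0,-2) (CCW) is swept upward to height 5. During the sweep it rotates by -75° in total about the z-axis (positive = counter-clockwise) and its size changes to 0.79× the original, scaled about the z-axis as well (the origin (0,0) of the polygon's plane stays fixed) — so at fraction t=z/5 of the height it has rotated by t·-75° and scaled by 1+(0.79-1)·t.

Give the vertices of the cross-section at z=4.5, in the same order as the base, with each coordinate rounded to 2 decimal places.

Cross-section at z=4.5: (-2.62,-1.09) (-2.97,-3.42) (2.74,-2.38) (2.87,-0.57) (-1.50,-0.62)

t = z/height = 4.5/5 = 0.9
s = 1 + (scale-1)·z/height = 1 + (0.79-1)·4.5/5 = 0.811000
θ = twist·z/height = -75°·4.5/5 = -67.5000° = -1.178097 rad
cos θ = 0.382683, sin θ = -0.923880 (intermediates below are computed at full precision and shown rounded to 5 d.p.)
v1: (0,-3.5) → rotate → (-3.23358,-1.33939) → ×s → (-2.62243,-1.08625) → (-2.62,-1.09)
v2: (2.5,-5) → rotate → (-3.66269,-4.22312) → ×s → (-2.97044,-3.42495) → (-2.97,-3.42)
v3: (4,2) → rotate → (3.37849,-2.93015) → ×s → (2.73996,-2.37635) → (2.74,-2.38)
v4: (2,3) → rotate → (3.53701,-0.69971) → ×s → (2.86851,-0.56746) → (2.87,-0.57)
v5: (0,-2) → rotate → (-1.84776,-0.76537) → ×s → (-1.49853,-0.62071) → (-1.50,-0.62)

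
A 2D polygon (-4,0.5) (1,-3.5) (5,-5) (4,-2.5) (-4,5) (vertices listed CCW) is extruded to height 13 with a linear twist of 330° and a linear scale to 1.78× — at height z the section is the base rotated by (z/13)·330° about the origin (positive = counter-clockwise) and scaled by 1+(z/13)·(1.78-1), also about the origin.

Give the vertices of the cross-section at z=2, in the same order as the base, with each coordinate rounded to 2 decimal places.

t = z/height = 2/13 = 0.153846
s = 1 + (scale-1)·z/height = 1 + (1.78-1)·2/13 = 1.120000
θ = twist·z/height = 330°·2/13 = 50.7692° = 0.886090 rad
cos θ = 0.632445, sin θ = 0.774605 (intermediates below are computed at full precision and shown rounded to 5 d.p.)
v1: (-4,0.5) → rotate → (-2.91708,-2.78220) → ×s → (-3.26713,-3.11606) → (-3.27,-3.12)
v2: (1,-3.5) → rotate → (3.34356,-1.43895) → ×s → (3.74479,-1.61163) → (3.74,-1.61)
v3: (5,-5) → rotate → (7.03525,0.71080) → ×s → (7.87948,0.79609) → (7.88,0.80)
v4: (4,-2.5) → rotate → (4.46629,1.51731) → ×s → (5.00225,1.69938) → (5.00,1.70)
v5: (-4,5) → rotate → (-6.40281,0.06381) → ×s → (-7.17114,0.07146) → (-7.17,0.07)

Cross-section at z=2: (-3.27,-3.12) (3.74,-1.61) (7.88,0.80) (5.00,1.70) (-7.17,0.07)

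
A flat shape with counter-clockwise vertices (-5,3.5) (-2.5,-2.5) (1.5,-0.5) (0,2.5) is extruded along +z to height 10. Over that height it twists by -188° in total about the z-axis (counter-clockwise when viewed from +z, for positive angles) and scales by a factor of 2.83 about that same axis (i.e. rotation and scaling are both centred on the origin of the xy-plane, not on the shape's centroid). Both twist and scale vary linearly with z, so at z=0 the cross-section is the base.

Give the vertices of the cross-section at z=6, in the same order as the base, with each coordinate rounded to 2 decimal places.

Cross-section at z=6: (10.83,6.82) (-2.80,6.87) (-2.19,-2.49) (4.84,-2.03)

t = z/height = 6/10 = 0.6
s = 1 + (scale-1)·z/height = 1 + (2.83-1)·6/10 = 2.098000
θ = twist·z/height = -188°·6/10 = -112.8000° = -1.968731 rad
cos θ = -0.387516, sin θ = -0.921863 (intermediates below are computed at full precision and shown rounded to 5 d.p.)
v1: (-5,3.5) → rotate → (5.16410,3.25301) → ×s → (10.83428,6.82482) → (10.83,6.82)
v2: (-2.5,-2.5) → rotate → (-1.33587,3.27345) → ×s → (-2.80265,6.86769) → (-2.80,6.87)
v3: (1.5,-0.5) → rotate → (-1.04220,-1.18904) → ×s → (-2.18655,-2.49460) → (-2.19,-2.49)
v4: (0,2.5) → rotate → (2.30466,-0.96879) → ×s → (4.83517,-2.03252) → (4.84,-2.03)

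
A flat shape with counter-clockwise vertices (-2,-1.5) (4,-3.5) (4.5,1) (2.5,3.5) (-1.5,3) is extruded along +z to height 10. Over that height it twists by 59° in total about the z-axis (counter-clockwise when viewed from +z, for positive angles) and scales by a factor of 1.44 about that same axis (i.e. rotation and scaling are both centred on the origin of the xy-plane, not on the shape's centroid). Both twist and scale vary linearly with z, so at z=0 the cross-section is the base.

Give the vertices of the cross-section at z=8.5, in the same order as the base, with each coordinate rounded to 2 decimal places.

t = z/height = 8.5/10 = 0.85
s = 1 + (scale-1)·z/height = 1 + (1.44-1)·8.5/10 = 1.374000
θ = twist·z/height = 59°·8.5/10 = 50.1500° = 0.875283 rad
cos θ = 0.640780, sin θ = 0.767725 (intermediates below are computed at full precision and shown rounded to 5 d.p.)
v1: (-2,-1.5) → rotate → (-0.12997,-2.49662) → ×s → (-0.17858,-3.43035) → (-0.18,-3.43)
v2: (4,-3.5) → rotate → (5.25016,0.82817) → ×s → (7.21371,1.13790) → (7.21,1.14)
v3: (4.5,1) → rotate → (2.11578,4.09554) → ×s → (2.90709,5.62727) → (2.91,5.63)
v4: (2.5,3.5) → rotate → (-1.08509,4.16204) → ×s → (-1.49091,5.71864) → (-1.49,5.72)
v5: (-1.5,3) → rotate → (-3.26434,0.77075) → ×s → (-4.48521,1.05901) → (-4.49,1.06)

Cross-section at z=8.5: (-0.18,-3.43) (7.21,1.14) (2.91,5.63) (-1.49,5.72) (-4.49,1.06)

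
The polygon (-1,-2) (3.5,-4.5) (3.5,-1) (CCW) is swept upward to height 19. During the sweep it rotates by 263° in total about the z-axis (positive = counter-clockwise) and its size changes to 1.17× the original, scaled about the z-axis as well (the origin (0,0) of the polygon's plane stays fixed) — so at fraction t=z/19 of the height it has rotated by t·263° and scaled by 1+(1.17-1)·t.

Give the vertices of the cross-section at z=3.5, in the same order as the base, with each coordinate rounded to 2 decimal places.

Cross-section at z=3.5: (0.86,-2.14) (5.87,-0.38) (3.17,2.02)

t = z/height = 3.5/19 = 0.184211
s = 1 + (scale-1)·z/height = 1 + (1.17-1)·3.5/19 = 1.031316
θ = twist·z/height = 263°·3.5/19 = 48.4474° = 0.845566 rad
cos θ = 0.663308, sin θ = 0.748347 (intermediates below are computed at full precision and shown rounded to 5 d.p.)
v1: (-1,-2) → rotate → (0.83339,-2.07496) → ×s → (0.85948,-2.13994) → (0.86,-2.14)
v2: (3.5,-4.5) → rotate → (5.68914,-0.36567) → ×s → (5.86730,-0.37712) → (5.87,-0.38)
v3: (3.5,-1) → rotate → (3.06992,1.95591) → ×s → (3.16606,2.01716) → (3.17,2.02)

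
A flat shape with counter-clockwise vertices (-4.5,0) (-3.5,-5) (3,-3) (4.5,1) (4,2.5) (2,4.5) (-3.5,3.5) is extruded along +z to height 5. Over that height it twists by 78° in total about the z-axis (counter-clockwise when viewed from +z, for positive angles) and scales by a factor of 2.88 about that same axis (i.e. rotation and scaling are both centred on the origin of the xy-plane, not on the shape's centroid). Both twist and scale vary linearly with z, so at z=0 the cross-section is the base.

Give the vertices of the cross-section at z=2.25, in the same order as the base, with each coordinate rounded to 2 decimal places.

Cross-section at z=2.25: (-6.80,-4.78) (0.02,-11.27) (7.72,-1.35) (5.73,6.29) (3.39,8.02) (-1.76,8.92) (-9.00,1.57)

t = z/height = 2.25/5 = 0.45
s = 1 + (scale-1)·z/height = 1 + (2.88-1)·2.25/5 = 1.846000
θ = twist·z/height = 78°·2.25/5 = 35.1000° = 0.612611 rad
cos θ = 0.818150, sin θ = 0.575005 (intermediates below are computed at full precision and shown rounded to 5 d.p.)
v1: (-4.5,0) → rotate → (-3.68167,-2.58752) → ×s → (-6.79637,-4.77657) → (-6.80,-4.78)
v2: (-3.5,-5) → rotate → (0.01150,-6.10327) → ×s → (0.02123,-11.26663) → (0.02,-11.27)
v3: (3,-3) → rotate → (4.17946,-0.72943) → ×s → (7.71529,-1.34653) → (7.72,-1.35)
v4: (4.5,1) → rotate → (3.10667,3.40567) → ×s → (5.73491,6.28687) → (5.73,6.29)
v5: (4,2.5) → rotate → (1.83509,4.34540) → ×s → (3.38757,8.02160) → (3.39,8.02)
v6: (2,4.5) → rotate → (-0.95122,4.83168) → ×s → (-1.75596,8.91929) → (-1.76,8.92)
v7: (-3.5,3.5) → rotate → (-4.87604,0.85101) → ×s → (-9.00117,1.57096) → (-9.00,1.57)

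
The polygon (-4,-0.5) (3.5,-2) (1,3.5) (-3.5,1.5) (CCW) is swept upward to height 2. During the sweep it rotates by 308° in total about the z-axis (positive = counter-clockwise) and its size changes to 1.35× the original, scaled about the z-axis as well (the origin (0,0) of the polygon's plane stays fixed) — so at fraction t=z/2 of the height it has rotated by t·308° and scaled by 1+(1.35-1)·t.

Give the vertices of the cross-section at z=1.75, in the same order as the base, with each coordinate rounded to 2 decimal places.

t = z/height = 1.75/2 = 0.875
s = 1 + (scale-1)·z/height = 1 + (1.35-1)·1.75/2 = 1.306250
θ = twist·z/height = 308°·1.75/2 = 269.5000° = 4.703662 rad
cos θ = -0.008727, sin θ = -0.999962 (intermediates below are computed at full precision and shown rounded to 5 d.p.)
v1: (-4,-0.5) → rotate → (-0.46507,4.00421) → ×s → (-0.60750,5.23050) → (-0.61,5.23)
v2: (3.5,-2) → rotate → (-2.03047,-3.48241) → ×s → (-2.65230,-4.54890) → (-2.65,-4.55)
v3: (1,3.5) → rotate → (3.49114,-1.03050) → ×s → (4.56030,-1.34610) → (4.56,-1.35)
v4: (-3.5,1.5) → rotate → (1.53049,3.48678) → ×s → (1.99920,4.55460) → (2.00,4.55)

Cross-section at z=1.75: (-0.61,5.23) (-2.65,-4.55) (4.56,-1.35) (2.00,4.55)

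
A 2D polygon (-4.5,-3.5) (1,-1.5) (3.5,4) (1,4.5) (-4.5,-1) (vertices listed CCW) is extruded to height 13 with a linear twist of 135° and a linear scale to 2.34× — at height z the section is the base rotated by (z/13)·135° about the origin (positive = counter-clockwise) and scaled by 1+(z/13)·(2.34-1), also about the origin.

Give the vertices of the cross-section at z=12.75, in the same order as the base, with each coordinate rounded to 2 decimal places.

t = z/height = 12.75/13 = 0.980769
s = 1 + (scale-1)·z/height = 1 + (2.34-1)·12.75/13 = 2.314231
θ = twist·z/height = 135°·12.75/13 = 132.4038° = 2.310883 rad
cos θ = -0.674352, sin θ = 0.738410 (intermediates below are computed at full precision and shown rounded to 5 d.p.)
v1: (-4.5,-3.5) → rotate → (5.61902,-0.96261) → ×s → (13.00371,-2.22771) → (13.00,-2.23)
v2: (1,-1.5) → rotate → (0.43326,1.74994) → ×s → (1.00267,4.04976) → (1.00,4.05)
v3: (3.5,4) → rotate → (-5.31387,-0.11297) → ×s → (-12.29753,-0.26144) → (-12.30,-0.26)
v4: (1,4.5) → rotate → (-3.99720,-2.29617) → ×s → (-9.25044,-5.31388) → (-9.25,-5.31)
v5: (-4.5,-1) → rotate → (3.77299,-2.64849) → ×s → (8.73158,-6.12922) → (8.73,-6.13)

Cross-section at z=12.75: (13.00,-2.23) (1.00,4.05) (-12.30,-0.26) (-9.25,-5.31) (8.73,-6.13)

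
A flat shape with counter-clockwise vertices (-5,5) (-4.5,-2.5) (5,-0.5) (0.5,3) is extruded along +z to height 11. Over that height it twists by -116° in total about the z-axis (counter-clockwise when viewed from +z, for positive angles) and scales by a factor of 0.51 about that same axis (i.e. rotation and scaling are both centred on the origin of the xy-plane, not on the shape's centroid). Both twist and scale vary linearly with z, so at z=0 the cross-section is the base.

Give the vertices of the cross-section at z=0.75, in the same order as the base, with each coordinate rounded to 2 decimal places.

t = z/height = 0.75/11 = 0.0681818
s = 1 + (scale-1)·z/height = 1 + (0.51-1)·0.75/11 = 0.966591
θ = twist·z/height = -116°·0.75/11 = -7.9091° = -0.138040 rad
cos θ = 0.990488, sin θ = -0.137602 (intermediates below are computed at full precision and shown rounded to 5 d.p.)
v1: (-5,5) → rotate → (-4.26443,5.64045) → ×s → (-4.12196,5.45200) → (-4.12,5.45)
v2: (-4.5,-2.5) → rotate → (-4.80120,-1.85701) → ×s → (-4.64079,-1.79497) → (-4.64,-1.79)
v3: (5,-0.5) → rotate → (4.88364,-1.18325) → ×s → (4.72048,-1.14372) → (4.72,-1.14)
v4: (0.5,3) → rotate → (0.90805,2.90266) → ×s → (0.87771,2.80569) → (0.88,2.81)

Cross-section at z=0.75: (-4.12,5.45) (-4.64,-1.79) (4.72,-1.14) (0.88,2.81)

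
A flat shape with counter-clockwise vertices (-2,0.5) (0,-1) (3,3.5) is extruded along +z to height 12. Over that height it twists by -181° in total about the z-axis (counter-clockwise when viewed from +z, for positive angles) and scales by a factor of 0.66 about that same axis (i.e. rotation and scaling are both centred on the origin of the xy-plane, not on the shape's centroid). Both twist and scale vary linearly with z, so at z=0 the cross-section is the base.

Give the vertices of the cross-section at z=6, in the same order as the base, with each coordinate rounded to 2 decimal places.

t = z/height = 6/12 = 0.5
s = 1 + (scale-1)·z/height = 1 + (0.66-1)·6/12 = 0.830000
θ = twist·z/height = -181°·6/12 = -90.5000° = -1.579523 rad
cos θ = -0.008727, sin θ = -0.999962 (intermediates below are computed at full precision and shown rounded to 5 d.p.)
v1: (-2,0.5) → rotate → (0.51743,1.99556) → ×s → (0.42947,1.65632) → (0.43,1.66)
v2: (0,-1) → rotate → (-0.99996,0.00873) → ×s → (-0.82997,0.00724) → (-0.83,0.01)
v3: (3,3.5) → rotate → (3.47369,-3.03043) → ×s → (2.88316,-2.51526) → (2.88,-2.52)

Cross-section at z=6: (0.43,1.66) (-0.83,0.01) (2.88,-2.52)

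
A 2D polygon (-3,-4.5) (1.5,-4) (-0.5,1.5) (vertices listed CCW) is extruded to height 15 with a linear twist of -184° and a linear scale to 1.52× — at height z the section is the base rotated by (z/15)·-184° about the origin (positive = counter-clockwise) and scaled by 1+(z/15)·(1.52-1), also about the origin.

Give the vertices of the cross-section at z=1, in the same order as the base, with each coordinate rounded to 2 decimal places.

t = z/height = 1/15 = 0.0666667
s = 1 + (scale-1)·z/height = 1 + (1.52-1)·1/15 = 1.034667
θ = twist·z/height = -184°·1/15 = -12.2667° = -0.214094 rad
cos θ = 0.977169, sin θ = -0.212462 (intermediates below are computed at full precision and shown rounded to 5 d.p.)
v1: (-3,-4.5) → rotate → (-3.88759,-3.75988) → ×s → (-4.02236,-3.89022) → (-4.02,-3.89)
v2: (1.5,-4) → rotate → (0.61591,-4.22737) → ×s → (0.63726,-4.37392) → (0.64,-4.37)
v3: (-0.5,1.5) → rotate → (-0.16989,1.57198) → ×s → (-0.17578,1.62648) → (-0.18,1.63)

Cross-section at z=1: (-4.02,-3.89) (0.64,-4.37) (-0.18,1.63)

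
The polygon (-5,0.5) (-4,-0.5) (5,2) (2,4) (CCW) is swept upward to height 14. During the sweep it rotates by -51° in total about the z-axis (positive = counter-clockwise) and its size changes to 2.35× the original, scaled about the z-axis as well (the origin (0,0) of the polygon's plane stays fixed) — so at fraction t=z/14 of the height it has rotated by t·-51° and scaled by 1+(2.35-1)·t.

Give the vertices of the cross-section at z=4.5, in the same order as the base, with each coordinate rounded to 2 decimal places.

Cross-section at z=4.5: (-6.68,2.71) (-5.70,0.93) (7.69,0.73) (4.37,4.69)

t = z/height = 4.5/14 = 0.321429
s = 1 + (scale-1)·z/height = 1 + (2.35-1)·4.5/14 = 1.433929
θ = twist·z/height = -51°·4.5/14 = -16.3929° = -0.286109 rad
cos θ = 0.959349, sin θ = -0.282222 (intermediates below are computed at full precision and shown rounded to 5 d.p.)
v1: (-5,0.5) → rotate → (-4.65563,1.89078) → ×s → (-6.67585,2.71125) → (-6.68,2.71)
v2: (-4,-0.5) → rotate → (-3.97851,0.64921) → ×s → (-5.70490,0.93092) → (-5.70,0.93)
v3: (5,2) → rotate → (5.36119,0.50759) → ×s → (7.68756,0.72785) → (7.69,0.73)
v4: (2,4) → rotate → (3.04759,3.27295) → ×s → (4.37002,4.69318) → (4.37,4.69)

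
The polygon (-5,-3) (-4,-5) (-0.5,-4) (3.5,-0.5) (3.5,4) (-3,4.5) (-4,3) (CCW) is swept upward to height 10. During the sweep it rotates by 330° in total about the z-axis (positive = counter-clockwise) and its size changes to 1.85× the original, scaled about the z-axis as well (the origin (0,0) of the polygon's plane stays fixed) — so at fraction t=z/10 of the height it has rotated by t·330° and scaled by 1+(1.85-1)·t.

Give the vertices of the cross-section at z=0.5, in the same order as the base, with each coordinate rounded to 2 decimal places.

t = z/height = 0.5/10 = 0.05
s = 1 + (scale-1)·z/height = 1 + (1.85-1)·0.5/10 = 1.042500
θ = twist·z/height = 330°·0.5/10 = 16.5000° = 0.287979 rad
cos θ = 0.958820, sin θ = 0.284015 (intermediates below are computed at full precision and shown rounded to 5 d.p.)
v1: (-5,-3) → rotate → (-3.94205,-4.29654) → ×s → (-4.10959,-4.47914) → (-4.11,-4.48)
v2: (-4,-5) → rotate → (-2.41520,-5.93016) → ×s → (-2.51785,-6.18219) → (-2.52,-6.18)
v3: (-0.5,-4) → rotate → (0.65665,-3.97729) → ×s → (0.68456,-4.14632) → (0.68,-4.15)
v4: (3.5,-0.5) → rotate → (3.49788,0.51464) → ×s → (3.64654,0.53652) → (3.65,0.54)
v5: (3.5,4) → rotate → (2.21981,4.82933) → ×s → (2.31415,5.03458) → (2.31,5.03)
v6: (-3,4.5) → rotate → (-4.15453,3.46264) → ×s → (-4.33110,3.60981) → (-4.33,3.61)
v7: (-4,3) → rotate → (-4.68732,1.74040) → ×s → (-4.88654,1.81436) → (-4.89,1.81)

Cross-section at z=0.5: (-4.11,-4.48) (-2.52,-6.18) (0.68,-4.15) (3.65,0.54) (2.31,5.03) (-4.33,3.61) (-4.89,1.81)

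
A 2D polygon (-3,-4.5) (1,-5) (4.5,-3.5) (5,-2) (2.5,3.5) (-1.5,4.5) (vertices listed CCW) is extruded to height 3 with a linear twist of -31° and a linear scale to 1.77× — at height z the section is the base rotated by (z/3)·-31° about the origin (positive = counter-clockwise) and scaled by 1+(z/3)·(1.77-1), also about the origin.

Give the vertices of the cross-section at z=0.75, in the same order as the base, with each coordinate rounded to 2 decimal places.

Cross-section at z=0.75: (-4.27,-4.83) (0.38,-6.07) (4.75,-4.86) (5.59,-3.17) (3.52,3.73) (-1.05,5.56)

t = z/height = 0.75/3 = 0.25
s = 1 + (scale-1)·z/height = 1 + (1.77-1)·0.75/3 = 1.192500
θ = twist·z/height = -31°·0.75/3 = -7.7500° = -0.135263 rad
cos θ = 0.990866, sin θ = -0.134851 (intermediates below are computed at full precision and shown rounded to 5 d.p.)
v1: (-3,-4.5) → rotate → (-3.57943,-4.05434) → ×s → (-4.26847,-4.83480) → (-4.27,-4.83)
v2: (1,-5) → rotate → (0.31661,-5.08918) → ×s → (0.37756,-6.06885) → (0.38,-6.07)
v3: (4.5,-3.5) → rotate → (3.98692,-4.07486) → ×s → (4.75440,-4.85927) → (4.75,-4.86)
v4: (5,-2) → rotate → (4.68463,-2.65599) → ×s → (5.58642,-3.16726) → (5.59,-3.17)
v5: (2.5,3.5) → rotate → (2.94914,3.13090) → ×s → (3.51685,3.73360) → (3.52,3.73)
v6: (-1.5,4.5) → rotate → (-0.87947,4.66117) → ×s → (-1.04877,5.55845) → (-1.05,5.56)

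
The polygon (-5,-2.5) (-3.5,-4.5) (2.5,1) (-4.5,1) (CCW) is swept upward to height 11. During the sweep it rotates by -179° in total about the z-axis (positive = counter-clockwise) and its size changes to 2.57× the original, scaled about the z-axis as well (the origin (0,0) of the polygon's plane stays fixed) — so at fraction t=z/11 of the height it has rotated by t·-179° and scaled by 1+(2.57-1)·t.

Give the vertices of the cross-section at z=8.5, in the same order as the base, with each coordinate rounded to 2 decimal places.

t = z/height = 8.5/11 = 0.772727
s = 1 + (scale-1)·z/height = 1 + (2.57-1)·8.5/11 = 2.213182
θ = twist·z/height = -179°·8.5/11 = -138.3182° = -2.414108 rad
cos θ = -0.746849, sin θ = -0.664993 (intermediates below are computed at full precision and shown rounded to 5 d.p.)
v1: (-5,-2.5) → rotate → (2.07176,5.19209) → ×s → (4.58519,11.49104) → (4.59,11.49)
v2: (-3.5,-4.5) → rotate → (-0.37850,5.68830) → ×s → (-0.83768,12.58924) → (-0.84,12.59)
v3: (2.5,1) → rotate → (-1.20213,-2.40933) → ×s → (-2.66053,-5.33229) → (-2.66,-5.33)
v4: (-4.5,1) → rotate → (4.02581,2.24562) → ×s → (8.90986,4.96997) → (8.91,4.97)

Cross-section at z=8.5: (4.59,11.49) (-0.84,12.59) (-2.66,-5.33) (8.91,4.97)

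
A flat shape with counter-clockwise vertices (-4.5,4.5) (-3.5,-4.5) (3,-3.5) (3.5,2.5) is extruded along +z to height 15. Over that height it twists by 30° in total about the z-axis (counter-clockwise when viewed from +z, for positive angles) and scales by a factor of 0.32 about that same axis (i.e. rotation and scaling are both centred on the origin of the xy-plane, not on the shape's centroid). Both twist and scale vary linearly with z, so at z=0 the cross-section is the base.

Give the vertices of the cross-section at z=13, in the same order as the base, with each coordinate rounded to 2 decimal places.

Cross-section at z=13: (-2.47,0.85) (-0.48,-2.29) (1.74,-0.75) (0.84,1.55)

t = z/height = 13/15 = 0.866667
s = 1 + (scale-1)·z/height = 1 + (0.32-1)·13/15 = 0.410667
θ = twist·z/height = 30°·13/15 = 26.0000° = 0.453786 rad
cos θ = 0.898794, sin θ = 0.438371 (intermediates below are computed at full precision and shown rounded to 5 d.p.)
v1: (-4.5,4.5) → rotate → (-6.01724,2.07190) → ×s → (-2.47108,0.85086) → (-2.47,0.85)
v2: (-3.5,-4.5) → rotate → (-1.17311,-5.57887) → ×s → (-0.48176,-2.29106) → (-0.48,-2.29)
v3: (3,-3.5) → rotate → (4.23068,-1.83067) → ×s → (1.73740,-0.75179) → (1.74,-0.75)
v4: (3.5,2.5) → rotate → (2.04985,3.78128) → ×s → (0.84181,1.55285) → (0.84,1.55)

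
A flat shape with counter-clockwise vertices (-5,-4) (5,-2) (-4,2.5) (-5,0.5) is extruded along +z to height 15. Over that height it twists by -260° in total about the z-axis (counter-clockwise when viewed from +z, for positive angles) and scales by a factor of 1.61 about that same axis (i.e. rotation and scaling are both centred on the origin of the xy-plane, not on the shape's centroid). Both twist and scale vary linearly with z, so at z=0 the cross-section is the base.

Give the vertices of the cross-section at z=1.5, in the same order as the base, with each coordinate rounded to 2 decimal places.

Cross-section at z=1.5: (-6.63,-1.49) (3.84,-4.23) (-2.65,4.24) (-4.54,2.80)

t = z/height = 1.5/15 = 0.1
s = 1 + (scale-1)·z/height = 1 + (1.61-1)·1.5/15 = 1.061000
θ = twist·z/height = -260°·1.5/15 = -26.0000° = -0.453786 rad
cos θ = 0.898794, sin θ = -0.438371 (intermediates below are computed at full precision and shown rounded to 5 d.p.)
v1: (-5,-4) → rotate → (-6.24745,-1.40332) → ×s → (-6.62855,-1.48892) → (-6.63,-1.49)
v2: (5,-2) → rotate → (3.61723,-3.98944) → ×s → (3.83788,-4.23280) → (3.84,-4.23)
v3: (-4,2.5) → rotate → (-2.49925,4.00047) → ×s → (-2.65170,4.24450) → (-2.65,4.24)
v4: (-5,0.5) → rotate → (-4.27478,2.64125) → ×s → (-4.53555,2.80237) → (-4.54,2.80)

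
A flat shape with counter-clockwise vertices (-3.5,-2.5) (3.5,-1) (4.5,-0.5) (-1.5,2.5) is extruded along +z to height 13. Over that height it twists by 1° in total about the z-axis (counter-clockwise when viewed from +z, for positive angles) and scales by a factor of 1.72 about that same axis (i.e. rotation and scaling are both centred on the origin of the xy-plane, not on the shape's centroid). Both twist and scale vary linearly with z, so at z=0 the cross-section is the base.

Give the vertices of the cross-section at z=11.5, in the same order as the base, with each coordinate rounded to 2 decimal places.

t = z/height = 11.5/13 = 0.884615
s = 1 + (scale-1)·z/height = 1 + (1.72-1)·11.5/13 = 1.636923
θ = twist·z/height = 1°·11.5/13 = 0.8846° = 0.015439 rad
cos θ = 0.999881, sin θ = 0.015439 (intermediates below are computed at full precision and shown rounded to 5 d.p.)
v1: (-3.5,-2.5) → rotate → (-3.46099,-2.55374) → ×s → (-5.66537,-4.18027) → (-5.67,-4.18)
v2: (3.5,-1) → rotate → (3.51502,-0.94584) → ×s → (5.75382,-1.54828) → (5.75,-1.55)
v3: (4.5,-0.5) → rotate → (4.50718,-0.43047) → ×s → (7.37791,-0.70464) → (7.38,-0.70)
v4: (-1.5,2.5) → rotate → (-1.53842,2.47654) → ×s → (-2.51827,4.05391) → (-2.52,4.05)

Cross-section at z=11.5: (-5.67,-4.18) (5.75,-1.55) (7.38,-0.70) (-2.52,4.05)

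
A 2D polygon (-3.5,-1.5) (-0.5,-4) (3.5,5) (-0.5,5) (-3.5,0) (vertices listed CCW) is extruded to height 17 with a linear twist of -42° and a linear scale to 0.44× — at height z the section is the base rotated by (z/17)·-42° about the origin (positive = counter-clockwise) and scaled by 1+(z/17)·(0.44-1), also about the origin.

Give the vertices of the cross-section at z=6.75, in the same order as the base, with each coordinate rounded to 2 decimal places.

t = z/height = 6.75/17 = 0.397059
s = 1 + (scale-1)·z/height = 1 + (0.44-1)·6.75/17 = 0.777647
θ = twist·z/height = -42°·6.75/17 = -16.6765° = -0.291059 rad
cos θ = 0.957940, sin θ = -0.286967 (intermediates below are computed at full precision and shown rounded to 5 d.p.)
v1: (-3.5,-1.5) → rotate → (-3.78324,-0.43253) → ×s → (-2.94203,-0.33635) → (-2.94,-0.34)
v2: (-0.5,-4) → rotate → (-1.62684,-3.68828) → ×s → (-1.26511,-2.86818) → (-1.27,-2.87)
v3: (3.5,5) → rotate → (4.78763,3.78532) → ×s → (3.72308,2.94364) → (3.72,2.94)
v4: (-0.5,5) → rotate → (0.95587,4.93319) → ×s → (0.74333,3.83628) → (0.74,3.84)
v5: (-3.5,0) → rotate → (-3.35279,1.00439) → ×s → (-2.60729,0.78106) → (-2.61,0.78)

Cross-section at z=6.75: (-2.94,-0.34) (-1.27,-2.87) (3.72,2.94) (0.74,3.84) (-2.61,0.78)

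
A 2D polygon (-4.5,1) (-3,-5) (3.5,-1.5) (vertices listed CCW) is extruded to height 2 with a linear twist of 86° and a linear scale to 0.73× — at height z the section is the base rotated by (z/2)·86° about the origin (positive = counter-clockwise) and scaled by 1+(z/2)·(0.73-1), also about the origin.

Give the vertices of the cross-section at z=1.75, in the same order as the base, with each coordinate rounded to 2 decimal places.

t = z/height = 1.75/2 = 0.875
s = 1 + (scale-1)·z/height = 1 + (0.73-1)·1.75/2 = 0.763750
θ = twist·z/height = 86°·1.75/2 = 75.2500° = 1.313360 rad
cos θ = 0.254602, sin θ = 0.967046 (intermediates below are computed at full precision and shown rounded to 5 d.p.)
v1: (-4.5,1) → rotate → (-2.11275,-4.09710) → ×s → (-1.61362,-3.12916) → (-1.61,-3.13)
v2: (-3,-5) → rotate → (4.07142,-4.17415) → ×s → (3.10955,-3.18801) → (3.11,-3.19)
v3: (3.5,-1.5) → rotate → (2.34168,3.00276) → ×s → (1.78845,2.29336) → (1.79,2.29)

Cross-section at z=1.75: (-1.61,-3.13) (3.11,-3.19) (1.79,2.29)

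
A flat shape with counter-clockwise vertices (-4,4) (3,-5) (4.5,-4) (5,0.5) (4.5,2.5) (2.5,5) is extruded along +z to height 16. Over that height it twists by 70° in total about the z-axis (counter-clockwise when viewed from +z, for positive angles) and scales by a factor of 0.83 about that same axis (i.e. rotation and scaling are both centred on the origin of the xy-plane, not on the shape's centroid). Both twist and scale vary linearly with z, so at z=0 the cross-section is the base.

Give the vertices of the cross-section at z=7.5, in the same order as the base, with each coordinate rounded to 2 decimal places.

Cross-section at z=7.5: (-5.09,1.10) (4.81,-2.37) (5.48,-0.85) (3.62,2.88) (2.23,4.18) (-0.56,5.11)

t = z/height = 7.5/16 = 0.46875
s = 1 + (scale-1)·z/height = 1 + (0.83-1)·7.5/16 = 0.920313
θ = twist·z/height = 70°·7.5/16 = 32.8125° = 0.572686 rad
cos θ = 0.840448, sin θ = 0.541892 (intermediates below are computed at full precision and shown rounded to 5 d.p.)
v1: (-4,4) → rotate → (-5.52936,1.19423) → ×s → (-5.08874,1.09906) → (-5.09,1.10)
v2: (3,-5) → rotate → (5.23080,-2.57657) → ×s → (4.81397,-2.37125) → (4.81,-2.37)
v3: (4.5,-4) → rotate → (5.94958,-0.92328) → ×s → (5.47548,-0.84971) → (5.48,-0.85)
v4: (5,0.5) → rotate → (3.93130,3.12968) → ×s → (3.61802,2.88029) → (3.62,2.88)
v5: (4.5,2.5) → rotate → (2.42729,4.53963) → ×s → (2.23386,4.17788) → (2.23,4.18)
v6: (2.5,5) → rotate → (-0.60834,5.55697) → ×s → (-0.55986,5.11415) → (-0.56,5.11)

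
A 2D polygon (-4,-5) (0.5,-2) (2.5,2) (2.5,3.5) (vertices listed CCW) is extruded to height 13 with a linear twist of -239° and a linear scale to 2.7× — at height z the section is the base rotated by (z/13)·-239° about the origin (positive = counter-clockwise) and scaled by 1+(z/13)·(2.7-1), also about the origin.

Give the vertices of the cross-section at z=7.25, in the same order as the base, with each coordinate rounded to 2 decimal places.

Cross-section at z=7.25: (-1.75,12.35) (-3.50,1.96) (-0.50,-6.22) (1.62,-8.22)

t = z/height = 7.25/13 = 0.557692
s = 1 + (scale-1)·z/height = 1 + (2.7-1)·7.25/13 = 1.948077
θ = twist·z/height = -239°·7.25/13 = -133.2885° = -2.326323 rad
cos θ = -0.685672, sin θ = -0.727911 (intermediates below are computed at full precision and shown rounded to 5 d.p.)
v1: (-4,-5) → rotate → (-0.89687,6.34000) → ×s → (-1.74717,12.35081) → (-1.75,12.35)
v2: (0.5,-2) → rotate → (-1.79866,1.00739) → ×s → (-3.50392,1.96247) → (-3.50,1.96)
v3: (2.5,2) → rotate → (-0.25836,-3.19112) → ×s → (-0.50330,-6.21655) → (-0.50,-6.22)
v4: (2.5,3.5) → rotate → (0.83351,-4.21963) → ×s → (1.62374,-8.22016) → (1.62,-8.22)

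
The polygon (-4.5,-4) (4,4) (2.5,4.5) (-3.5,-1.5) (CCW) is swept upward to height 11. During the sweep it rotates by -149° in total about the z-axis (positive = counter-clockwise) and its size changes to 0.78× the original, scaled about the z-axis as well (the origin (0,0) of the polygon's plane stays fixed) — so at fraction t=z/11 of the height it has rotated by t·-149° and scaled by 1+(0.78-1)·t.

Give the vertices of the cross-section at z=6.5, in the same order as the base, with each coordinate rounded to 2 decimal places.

t = z/height = 6.5/11 = 0.590909
s = 1 + (scale-1)·z/height = 1 + (0.78-1)·6.5/11 = 0.870000
θ = twist·z/height = -149°·6.5/11 = -88.0455° = -1.536683 rad
cos θ = 0.034107, sin θ = -0.999418 (intermediates below are computed at full precision and shown rounded to 5 d.p.)
v1: (-4.5,-4) → rotate → (-4.15115,4.36096) → ×s → (-3.61150,3.79403) → (-3.61,3.79)
v2: (4,4) → rotate → (4.13410,-3.86125) → ×s → (3.59667,-3.35928) → (3.60,-3.36)
v3: (2.5,4.5) → rotate → (4.58265,-2.34507) → ×s → (3.98690,-2.04021) → (3.99,-2.04)
v4: (-3.5,-1.5) → rotate → (-1.61850,3.44680) → ×s → (-1.40810,2.99872) → (-1.41,3.00)

Cross-section at z=6.5: (-3.61,3.79) (3.60,-3.36) (3.99,-2.04) (-1.41,3.00)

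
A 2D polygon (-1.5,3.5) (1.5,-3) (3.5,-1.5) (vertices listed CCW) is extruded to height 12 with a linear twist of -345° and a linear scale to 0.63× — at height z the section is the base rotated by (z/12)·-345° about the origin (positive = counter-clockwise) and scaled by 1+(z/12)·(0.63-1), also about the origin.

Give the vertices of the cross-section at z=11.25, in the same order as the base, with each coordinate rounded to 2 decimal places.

Cross-section at z=11.25: (-2.15,1.25) (1.95,-0.99) (2.42,0.57)

t = z/height = 11.25/12 = 0.9375
s = 1 + (scale-1)·z/height = 1 + (0.63-1)·11.25/12 = 0.653125
θ = twist·z/height = -345°·11.25/12 = -323.4375° = -5.645049 rad
cos θ = 0.803208, sin θ = 0.595699 (intermediates below are computed at full precision and shown rounded to 5 d.p.)
v1: (-1.5,3.5) → rotate → (-3.28976,1.91768) → ×s → (-2.14862,1.25248) → (-2.15,1.25)
v2: (1.5,-3) → rotate → (2.99191,-1.51607) → ×s → (1.95409,-0.99019) → (1.95,-0.99)
v3: (3.5,-1.5) → rotate → (3.70478,0.88014) → ×s → (2.41968,0.57484) → (2.42,0.57)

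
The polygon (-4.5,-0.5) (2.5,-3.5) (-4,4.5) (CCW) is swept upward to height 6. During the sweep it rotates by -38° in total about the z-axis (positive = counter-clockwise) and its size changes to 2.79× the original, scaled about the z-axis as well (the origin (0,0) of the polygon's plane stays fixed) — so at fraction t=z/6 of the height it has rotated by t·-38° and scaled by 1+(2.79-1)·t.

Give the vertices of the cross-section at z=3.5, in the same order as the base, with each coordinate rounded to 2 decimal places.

t = z/height = 3.5/6 = 0.583333
s = 1 + (scale-1)·z/height = 1 + (2.79-1)·3.5/6 = 2.044167
θ = twist·z/height = -38°·3.5/6 = -22.1667° = -0.386881 rad
cos θ = 0.926090, sin θ = -0.377302 (intermediates below are computed at full precision and shown rounded to 5 d.p.)
v1: (-4.5,-0.5) → rotate → (-4.35606,1.23481) → ×s → (-8.90451,2.52417) → (-8.90,2.52)
v2: (2.5,-3.5) → rotate → (0.99467,-4.18457) → ×s → (2.03327,-8.55396) → (2.03,-8.55)
v3: (-4,4.5) → rotate → (-2.00650,5.67661) → ×s → (-4.10162,11.60395) → (-4.10,11.60)

Cross-section at z=3.5: (-8.90,2.52) (2.03,-8.55) (-4.10,11.60)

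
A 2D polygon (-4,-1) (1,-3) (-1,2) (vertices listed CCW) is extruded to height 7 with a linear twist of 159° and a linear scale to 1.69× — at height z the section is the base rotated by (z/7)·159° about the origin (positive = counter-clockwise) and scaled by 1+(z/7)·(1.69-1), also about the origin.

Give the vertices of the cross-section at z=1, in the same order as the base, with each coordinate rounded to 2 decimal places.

Cross-section at z=1: (-3.63,-2.71) (2.29,-2.62) (-1.86,1.60)

t = z/height = 1/7 = 0.142857
s = 1 + (scale-1)·z/height = 1 + (1.69-1)·1/7 = 1.098571
θ = twist·z/height = 159°·1/7 = 22.7143° = 0.396439 rad
cos θ = 0.922442, sin θ = 0.386136 (intermediates below are computed at full precision and shown rounded to 5 d.p.)
v1: (-4,-1) → rotate → (-3.30363,-2.46699) → ×s → (-3.62927,-2.71016) → (-3.63,-2.71)
v2: (1,-3) → rotate → (2.08085,-2.38119) → ×s → (2.28596,-2.61591) → (2.29,-2.62)
v3: (-1,2) → rotate → (-1.69471,1.45875) → ×s → (-1.86176,1.60254) → (-1.86,1.60)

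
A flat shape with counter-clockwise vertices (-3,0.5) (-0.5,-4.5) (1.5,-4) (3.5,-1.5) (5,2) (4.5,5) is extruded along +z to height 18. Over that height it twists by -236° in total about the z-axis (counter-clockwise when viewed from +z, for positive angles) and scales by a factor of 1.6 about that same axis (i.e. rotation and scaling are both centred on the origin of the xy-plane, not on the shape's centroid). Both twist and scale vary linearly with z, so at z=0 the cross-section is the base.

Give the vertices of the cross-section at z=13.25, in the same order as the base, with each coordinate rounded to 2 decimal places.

t = z/height = 13.25/18 = 0.736111
s = 1 + (scale-1)·z/height = 1 + (1.6-1)·13.25/18 = 1.441667
θ = twist·z/height = -236°·13.25/18 = -173.7222° = -3.032025 rad
cos θ = -0.994003, sin θ = -0.109349 (intermediates below are computed at full precision and shown rounded to 5 d.p.)
v1: (-3,0.5) → rotate → (3.03668,-0.16896) → ×s → (4.37789,-0.24358) → (4.38,-0.24)
v2: (-0.5,-4.5) → rotate → (0.00493,4.52769) → ×s → (0.00711,6.52742) → (0.01,6.53)
v3: (1.5,-4) → rotate → (-1.92840,3.81199) → ×s → (-2.78011,5.49562) → (-2.78,5.50)
v4: (3.5,-1.5) → rotate → (-3.64304,1.10828) → ×s → (-5.25204,1.59778) → (-5.25,1.60)
v5: (5,2) → rotate → (-4.75132,-2.53475) → ×s → (-6.84982,-3.65427) → (-6.85,-3.65)
v6: (4.5,5) → rotate → (-3.92627,-5.46209) → ×s → (-5.66037,-7.87451) → (-5.66,-7.87)

Cross-section at z=13.25: (4.38,-0.24) (0.01,6.53) (-2.78,5.50) (-5.25,1.60) (-6.85,-3.65) (-5.66,-7.87)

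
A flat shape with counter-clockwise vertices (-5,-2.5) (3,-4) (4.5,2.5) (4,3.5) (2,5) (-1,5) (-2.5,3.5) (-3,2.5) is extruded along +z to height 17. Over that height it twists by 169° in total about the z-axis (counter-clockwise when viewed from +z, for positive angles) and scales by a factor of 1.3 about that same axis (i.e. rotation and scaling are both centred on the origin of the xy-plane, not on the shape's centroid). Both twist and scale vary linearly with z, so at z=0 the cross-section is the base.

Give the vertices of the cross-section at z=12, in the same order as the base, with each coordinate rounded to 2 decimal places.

t = z/height = 12/17 = 0.705882
s = 1 + (scale-1)·z/height = 1 + (1.3-1)·12/17 = 1.211765
θ = twist·z/height = 169°·12/17 = 119.2941° = 2.082075 rad
cos θ = -0.489293, sin θ = 0.872120 (intermediates below are computed at full precision and shown rounded to 5 d.p.)
v1: (-5,-2.5) → rotate → (4.62676,-3.13737) → ×s → (5.60655,-3.80175) → (5.61,-3.80)
v2: (3,-4) → rotate → (2.02060,4.57353) → ×s → (2.44849,5.54204) → (2.45,5.54)
v3: (4.5,2.5) → rotate → (-4.38212,2.70131) → ×s → (-5.31009,3.27335) → (-5.31,3.27)
v4: (4,3.5) → rotate → (-5.00959,1.77595) → ×s → (-6.07044,2.15204) → (-6.07,2.15)
v5: (2,5) → rotate → (-5.33918,-0.70223) → ×s → (-6.46983,-0.85093) → (-6.47,-0.85)
v6: (-1,5) → rotate → (-3.87130,-3.31858) → ×s → (-4.69111,-4.02134) → (-4.69,-4.02)
v7: (-2.5,3.5) → rotate → (-1.82919,-3.89282) → ×s → (-2.21654,-4.71719) → (-2.22,-4.72)
v8: (-3,2.5) → rotate → (-0.71242,-3.83959) → ×s → (-0.86329,-4.65268) → (-0.86,-4.65)

Cross-section at z=12: (5.61,-3.80) (2.45,5.54) (-5.31,3.27) (-6.07,2.15) (-6.47,-0.85) (-4.69,-4.02) (-2.22,-4.72) (-0.86,-4.65)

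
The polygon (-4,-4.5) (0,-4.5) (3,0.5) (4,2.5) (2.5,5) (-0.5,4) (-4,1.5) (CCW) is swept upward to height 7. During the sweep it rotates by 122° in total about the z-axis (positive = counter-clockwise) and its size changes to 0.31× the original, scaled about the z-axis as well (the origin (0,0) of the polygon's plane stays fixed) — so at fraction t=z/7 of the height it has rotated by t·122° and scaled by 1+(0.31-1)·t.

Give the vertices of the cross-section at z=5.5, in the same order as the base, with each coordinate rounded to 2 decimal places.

t = z/height = 5.5/7 = 0.785714
s = 1 + (scale-1)·z/height = 1 + (0.31-1)·5.5/7 = 0.457857
θ = twist·z/height = 122°·5.5/7 = 95.8571° = 1.673023 rad
cos θ = -0.102048, sin θ = 0.994779 (intermediates below are computed at full precision and shown rounded to 5 d.p.)
v1: (-4,-4.5) → rotate → (4.88470,-3.51990) → ×s → (2.23650,-1.61161) → (2.24,-1.61)
v2: (0,-4.5) → rotate → (4.47651,0.45922) → ×s → (2.04960,0.21026) → (2.05,0.21)
v3: (3,0.5) → rotate → (-0.80354,2.93331) → ×s → (-0.36790,1.34304) → (-0.37,1.34)
v4: (4,2.5) → rotate → (-2.89514,3.72400) → ×s → (-1.32556,1.70506) → (-1.33,1.71)
v5: (2.5,5) → rotate → (-5.22902,1.97671) → ×s → (-2.39414,0.90505) → (-2.39,0.91)
v6: (-0.5,4) → rotate → (-3.92809,-0.90558) → ×s → (-1.79851,-0.41463) → (-1.80,-0.41)
v7: (-4,1.5) → rotate → (-1.08398,-4.13219) → ×s → (-0.49631,-1.89195) → (-0.50,-1.89)

Cross-section at z=5.5: (2.24,-1.61) (2.05,0.21) (-0.37,1.34) (-1.33,1.71) (-2.39,0.91) (-1.80,-0.41) (-0.50,-1.89)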